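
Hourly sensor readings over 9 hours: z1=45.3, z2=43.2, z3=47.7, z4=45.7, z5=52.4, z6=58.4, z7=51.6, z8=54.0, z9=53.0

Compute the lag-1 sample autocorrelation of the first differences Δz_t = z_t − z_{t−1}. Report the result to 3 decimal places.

First differences Δz: -2.1, 4.5, -2.0, 6.7, 6.0, -6.8, 2.4, -1.0
Mean of differences = 0.9625
Numerator Σ(Δz_t−Δz̄)(Δz_{t+1}−Δz̄) = -62.4914
Denominator Σ(Δz_t−Δz̄)² = 155.1388
r_1(Δz) = -62.4914 / 155.1388 = -0.403

-0.403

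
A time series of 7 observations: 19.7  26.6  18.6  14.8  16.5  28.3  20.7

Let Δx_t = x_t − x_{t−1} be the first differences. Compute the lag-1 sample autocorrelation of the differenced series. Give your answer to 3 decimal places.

First differences Δx: 6.9, -8.0, -3.8, 1.7, 11.8, -7.6
Mean of differences = 0.1667
Numerator Σ(Δx_t−Δx̄)(Δx_{t+1}−Δx̄) = -101.1911
Denominator Σ(Δx_t−Δx̄)² = 325.7733
r_1(Δx) = -101.1911 / 325.7733 = -0.311

-0.311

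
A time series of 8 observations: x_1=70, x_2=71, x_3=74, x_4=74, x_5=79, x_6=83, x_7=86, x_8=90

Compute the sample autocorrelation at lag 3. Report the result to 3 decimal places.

-0.038

Mean x̄ = (70 + 71 + 74 + 74 + 79 + 83 + 86 + 90)/8 = 78.3750
Deviations from mean: -8.3750, -7.3750, -4.3750, -4.3750, 0.6250, 4.6250, 7.6250, 11.6250
Σ(x_t−x̄)(x_{t+3}−x̄) = (36.6406) + (-4.6094) + (-20.2344) + (-33.3594) + (7.2656) = -14.2969
Denominator Σ(x_t−x̄)² = 377.8750
r_3 = -14.2969 / 377.8750 = -0.038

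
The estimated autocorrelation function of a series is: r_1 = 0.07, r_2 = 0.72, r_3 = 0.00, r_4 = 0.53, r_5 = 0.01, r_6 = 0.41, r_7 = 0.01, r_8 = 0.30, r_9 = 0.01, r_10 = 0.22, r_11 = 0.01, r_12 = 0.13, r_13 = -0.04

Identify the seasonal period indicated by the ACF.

2

The largest autocorrelation is r_2 = 0.72, with weaker echoes at lags 4 (0.53), 6 (0.41), 8 (0.30) and 10 (0.22); the remaining lags stay at or below 0.13.
The dominant spike at lag 2 indicates a seasonal period of 2.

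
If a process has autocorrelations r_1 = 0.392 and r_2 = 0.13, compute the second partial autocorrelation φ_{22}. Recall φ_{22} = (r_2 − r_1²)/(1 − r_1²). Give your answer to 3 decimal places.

-0.028

φ_{22} = (r_2 − r_1²) / (1 − r_1²)
r_1² = (0.392)² = 0.153664
Numerator = 0.13 − 0.1537 = -0.0237; denominator = 1 − 0.1537 = 0.8463
φ_{22} = -0.0237 / 0.8463 = -0.028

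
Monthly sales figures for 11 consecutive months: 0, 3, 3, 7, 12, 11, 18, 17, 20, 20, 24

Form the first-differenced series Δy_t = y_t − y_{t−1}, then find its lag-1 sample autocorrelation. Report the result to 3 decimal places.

-0.710

First differences Δy: 3, 0, 4, 5, -1, 7, -1, 3, 0, 4
Mean of differences = 2.4000
Numerator Σ(Δy_t−Δȳ)(Δy_{t+1}−Δȳ) = -48.5600
Denominator Σ(Δy_t−Δȳ)² = 68.4000
r_1(Δy) = -48.5600 / 68.4000 = -0.710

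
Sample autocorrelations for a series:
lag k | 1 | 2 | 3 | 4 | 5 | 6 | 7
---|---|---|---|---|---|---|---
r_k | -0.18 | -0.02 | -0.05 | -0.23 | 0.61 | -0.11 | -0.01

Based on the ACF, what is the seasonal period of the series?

The largest autocorrelation is r_5 = 0.61; the remaining lags stay at or below -0.01.
The dominant spike at lag 5 indicates a seasonal period of 5.

5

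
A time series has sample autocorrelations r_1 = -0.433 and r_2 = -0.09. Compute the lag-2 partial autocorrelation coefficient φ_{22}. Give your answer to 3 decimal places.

-0.342

φ_{22} = (r_2 − r_1²) / (1 − r_1²)
r_1² = (-0.433)² = 0.187489
Numerator = -0.09 − 0.1875 = -0.2775; denominator = 1 − 0.1875 = 0.8125
φ_{22} = -0.2775 / 0.8125 = -0.342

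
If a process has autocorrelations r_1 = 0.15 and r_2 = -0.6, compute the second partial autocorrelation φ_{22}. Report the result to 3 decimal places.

φ_{22} = (r_2 − r_1²) / (1 − r_1²)
r_1² = (0.15)² = 0.0225
Numerator = -0.6 − 0.0225 = -0.6225; denominator = 1 − 0.0225 = 0.9775
φ_{22} = -0.6225 / 0.9775 = -0.637

-0.637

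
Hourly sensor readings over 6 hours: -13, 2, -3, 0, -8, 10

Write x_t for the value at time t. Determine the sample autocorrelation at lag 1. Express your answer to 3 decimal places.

Mean x̄ = (-13 + 2 − 3 + 0 − 8 + 10)/6 = -2.0000
Deviations from mean: -11.0000, 4.0000, -1.0000, 2.0000, -6.0000, 12.0000
Σ(x_t−x̄)(x_{t+1}−x̄) = (-44.0000) + (-4.0000) + (-2.0000) + (-12.0000) + (-72.0000) = -134.0000
Denominator Σ(x_t−x̄)² = 322.0000
r_1 = -134.0000 / 322.0000 = -0.416

-0.416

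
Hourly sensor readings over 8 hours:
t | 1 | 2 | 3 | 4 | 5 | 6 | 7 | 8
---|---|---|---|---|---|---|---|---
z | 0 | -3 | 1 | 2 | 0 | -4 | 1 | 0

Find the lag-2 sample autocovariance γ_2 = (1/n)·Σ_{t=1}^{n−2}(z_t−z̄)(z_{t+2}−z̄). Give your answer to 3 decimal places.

Mean z̄ = (0 − 3 + 1 + 2 + 0 − 4 + 1 + 0)/8 = -0.3750
Σ_{t=1}^{6}(z_t−z̄)(z_{t+2}−z̄) = -14.6563
γ_2 = -14.6563 / 8 = -1.832

-1.832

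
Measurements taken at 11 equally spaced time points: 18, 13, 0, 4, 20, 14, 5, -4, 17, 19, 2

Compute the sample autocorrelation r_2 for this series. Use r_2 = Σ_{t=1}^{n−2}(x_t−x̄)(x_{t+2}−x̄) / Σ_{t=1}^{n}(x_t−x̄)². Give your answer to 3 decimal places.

Mean x̄ = (18 + 13 + 0 + 4 + 20 + 14 + 5 − 4 + 17 + 19 + 2)/11 = 9.8182
Numerator Σ_{t=1}^{9}(x_t−x̄)(x_{t+2}−x̄) = -547.6116
Denominator Σ(x_t−x̄)² = 739.6364
r_2 = -547.6116 / 739.6364 = -0.740

-0.740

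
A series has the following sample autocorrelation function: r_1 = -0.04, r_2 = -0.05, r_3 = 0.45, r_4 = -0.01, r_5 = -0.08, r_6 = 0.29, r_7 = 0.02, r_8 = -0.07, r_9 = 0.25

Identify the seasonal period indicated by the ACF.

3

The largest autocorrelation is r_3 = 0.45, with weaker echoes at lags 6 (0.29) and 9 (0.25); the remaining lags stay at or below 0.02.
The dominant spike at lag 3 indicates a seasonal period of 3.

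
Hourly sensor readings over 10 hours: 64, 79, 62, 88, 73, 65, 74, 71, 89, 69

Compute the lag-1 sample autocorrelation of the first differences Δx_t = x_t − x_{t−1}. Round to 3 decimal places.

First differences Δx: 15, -17, 26, -15, -8, 9, -3, 18, -20
Mean of differences = 0.5556
Numerator Σ(Δx_t−Δx̄)(Δx_{t+1}−Δx̄) = -1485.8642
Denominator Σ(Δx_t−Δx̄)² = 2290.2222
r_1(Δx) = -1485.8642 / 2290.2222 = -0.649

-0.649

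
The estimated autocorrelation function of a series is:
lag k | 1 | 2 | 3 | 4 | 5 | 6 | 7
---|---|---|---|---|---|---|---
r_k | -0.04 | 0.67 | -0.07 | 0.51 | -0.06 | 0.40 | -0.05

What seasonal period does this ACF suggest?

2

The largest autocorrelation is r_2 = 0.67, with weaker echoes at lags 4 (0.51) and 6 (0.40); the remaining lags stay at or below -0.04.
The dominant spike at lag 2 indicates a seasonal period of 2.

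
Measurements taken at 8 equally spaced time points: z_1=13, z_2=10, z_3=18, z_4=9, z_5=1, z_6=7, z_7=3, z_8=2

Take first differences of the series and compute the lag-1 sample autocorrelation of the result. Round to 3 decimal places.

-0.416

First differences Δz: -3, 8, -9, -8, 6, -4, -1
Mean of differences = -1.5714
Numerator Σ(Δz_t−Δz̄)(Δz_{t+1}−Δz̄) = -105.4694
Denominator Σ(Δz_t−Δz̄)² = 253.7143
r_1(Δz) = -105.4694 / 253.7143 = -0.416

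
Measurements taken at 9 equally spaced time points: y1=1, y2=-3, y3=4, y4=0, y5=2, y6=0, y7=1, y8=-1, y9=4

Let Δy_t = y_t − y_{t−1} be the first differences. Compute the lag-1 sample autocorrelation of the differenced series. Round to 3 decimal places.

-0.703

First differences Δy: -4, 7, -4, 2, -2, 1, -2, 5
Mean of differences = 0.3750
Numerator Σ(Δy_t−Δȳ)(Δy_{t+1}−Δȳ) = -82.8906
Denominator Σ(Δy_t−Δȳ)² = 117.8750
r_1(Δy) = -82.8906 / 117.8750 = -0.703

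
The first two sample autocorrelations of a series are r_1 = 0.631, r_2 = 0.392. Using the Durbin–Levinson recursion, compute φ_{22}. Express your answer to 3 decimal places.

-0.010

φ_{22} = (r_2 − r_1²) / (1 − r_1²)
r_1² = (0.631)² = 0.398161
Numerator = 0.392 − 0.3982 = -0.0062; denominator = 1 − 0.3982 = 0.6018
φ_{22} = -0.0062 / 0.6018 = -0.010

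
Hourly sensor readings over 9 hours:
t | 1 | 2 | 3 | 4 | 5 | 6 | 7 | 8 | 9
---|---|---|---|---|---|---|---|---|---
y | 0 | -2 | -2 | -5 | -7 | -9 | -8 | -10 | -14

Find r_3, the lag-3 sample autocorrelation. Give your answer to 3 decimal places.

0.091

Mean ȳ = (0 − 2 − 2 − 5 − 7 − 9 − 8 − 10 − 14)/9 = -6.3333
Numerator Σ_{t=1}^{6}(y_t−ȳ)(y_{t+3}−ȳ) = 14.6667
Denominator Σ(y_t−ȳ)² = 162.0000
r_3 = 14.6667 / 162.0000 = 0.091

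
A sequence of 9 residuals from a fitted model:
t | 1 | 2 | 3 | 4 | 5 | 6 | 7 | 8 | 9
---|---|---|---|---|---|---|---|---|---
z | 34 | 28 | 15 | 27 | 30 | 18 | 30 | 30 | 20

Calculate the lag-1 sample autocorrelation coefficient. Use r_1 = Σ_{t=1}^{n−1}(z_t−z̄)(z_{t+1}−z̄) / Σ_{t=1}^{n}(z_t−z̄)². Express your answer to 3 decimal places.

Mean z̄ = (34 + 28 + 15 + 27 + 30 + 18 + 30 + 30 + 20)/9 = 25.7778
Numerator Σ_{t=1}^{8}(z_t−z̄)(z_{t+1}−z̄) = -85.9383
Denominator Σ(z_t−z̄)² = 337.5556
r_1 = -85.9383 / 337.5556 = -0.255

-0.255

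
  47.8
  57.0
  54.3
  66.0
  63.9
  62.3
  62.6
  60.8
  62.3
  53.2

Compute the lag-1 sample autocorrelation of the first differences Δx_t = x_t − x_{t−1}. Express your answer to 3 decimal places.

-0.307

First differences Δx: 9.2, -2.7, 11.7, -2.1, -1.6, 0.3, -1.8, 1.5, -9.1
Mean of differences = 0.6000
Numerator Σ(Δx_t−Δx̄)(Δx_{t+1}−Δx̄) = -98.5500
Denominator Σ(Δx_t−Δx̄)² = 320.9400
r_1(Δx) = -98.5500 / 320.9400 = -0.307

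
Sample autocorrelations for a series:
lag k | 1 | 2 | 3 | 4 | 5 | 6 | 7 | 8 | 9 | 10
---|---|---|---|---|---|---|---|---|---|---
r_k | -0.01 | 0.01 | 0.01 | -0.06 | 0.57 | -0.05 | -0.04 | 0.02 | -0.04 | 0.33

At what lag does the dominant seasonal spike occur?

5

The largest autocorrelation is r_5 = 0.57, with a weaker echo at lag 10 (0.33); the remaining lags stay at or below 0.02.
The dominant spike at lag 5 indicates a seasonal period of 5.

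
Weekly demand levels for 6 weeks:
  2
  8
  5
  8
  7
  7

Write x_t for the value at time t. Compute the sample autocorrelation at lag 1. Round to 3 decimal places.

-0.361

Mean x̄ = (2 + 8 + 5 + 8 + 7 + 7)/6 = 6.1667
Deviations from mean: -4.1667, 1.8333, -1.1667, 1.8333, 0.8333, 0.8333
Σ(x_t−x̄)(x_{t+1}−x̄) = (-7.6389) + (-2.1389) + (-2.1389) + (1.5278) + (0.6944) = -9.6944
Denominator Σ(x_t−x̄)² = 26.8333
r_1 = -9.6944 / 26.8333 = -0.361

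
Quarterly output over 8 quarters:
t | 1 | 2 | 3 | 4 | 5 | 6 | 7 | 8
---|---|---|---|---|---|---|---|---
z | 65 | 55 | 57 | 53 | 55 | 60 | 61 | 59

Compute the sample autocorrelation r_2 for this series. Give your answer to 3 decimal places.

-0.048

Mean z̄ = (65 + 55 + 57 + 53 + 55 + 60 + 61 + 59)/8 = 58.1250
Deviations from mean: 6.8750, -3.1250, -1.1250, -5.1250, -3.1250, 1.8750, 2.8750, 0.8750
Numerator Σ_{t=1}^{6}(z_t−z̄)(z_{t+2}−z̄) = -5.1563
Denominator Σ(z_t−z̄)² = 106.8750
r_2 = -5.1563 / 106.8750 = -0.048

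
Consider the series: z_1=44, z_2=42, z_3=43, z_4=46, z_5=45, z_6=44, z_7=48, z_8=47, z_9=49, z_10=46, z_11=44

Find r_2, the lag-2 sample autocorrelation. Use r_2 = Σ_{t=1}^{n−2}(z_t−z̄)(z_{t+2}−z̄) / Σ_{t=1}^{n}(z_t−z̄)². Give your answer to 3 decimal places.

Mean z̄ = (44 + 42 + 43 + 46 + 45 + 44 + 48 + 47 + 49 + 46 + 44)/11 = 45.2727
Numerator Σ_{t=1}^{9}(z_t−z̄)(z_{t+2}−z̄) = 3.9421
Denominator Σ(z_t−z̄)² = 46.1818
r_2 = 3.9421 / 46.1818 = 0.085

0.085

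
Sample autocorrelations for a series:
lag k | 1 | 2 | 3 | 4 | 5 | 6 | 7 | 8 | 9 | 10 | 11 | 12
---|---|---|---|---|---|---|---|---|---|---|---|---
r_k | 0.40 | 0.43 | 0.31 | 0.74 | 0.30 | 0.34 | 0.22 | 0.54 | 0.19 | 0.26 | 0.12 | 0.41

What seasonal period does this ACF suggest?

The largest autocorrelation is r_4 = 0.74, with a weaker echo at lag 8 (0.54); the remaining lags stay at or below 0.43.
The dominant spike at lag 4 indicates a seasonal period of 4.

4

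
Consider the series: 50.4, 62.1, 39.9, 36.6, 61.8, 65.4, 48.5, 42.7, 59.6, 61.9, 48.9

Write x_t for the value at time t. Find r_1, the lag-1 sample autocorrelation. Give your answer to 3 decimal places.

Mean x̄ = (50.4 + 62.1 + 39.9 + 36.6 + 61.8 + 65.4 + 48.5 + 42.7 + 59.6 + 61.9 + 48.9)/11 = 52.5273
Numerator Σ_{t=1}^{10}(x_t−x̄)(x_{t+1}−x̄) = -17.9244
Denominator Σ(x_t−x̄)² = 1024.8018
r_1 = -17.9244 / 1024.8018 = -0.017

-0.017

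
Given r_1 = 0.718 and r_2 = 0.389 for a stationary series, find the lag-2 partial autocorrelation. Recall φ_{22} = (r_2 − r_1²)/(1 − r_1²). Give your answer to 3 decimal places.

-0.261

φ_{22} = (r_2 − r_1²) / (1 − r_1²)
r_1² = (0.718)² = 0.515524
Numerator = 0.389 − 0.5155 = -0.1265; denominator = 1 − 0.5155 = 0.4845
φ_{22} = -0.1265 / 0.4845 = -0.261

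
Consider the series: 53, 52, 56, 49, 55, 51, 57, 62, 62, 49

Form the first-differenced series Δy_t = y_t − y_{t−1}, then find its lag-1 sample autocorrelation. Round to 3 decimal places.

-0.253

First differences Δy: -1, 4, -7, 6, -4, 6, 5, 0, -13
Mean of differences = -0.4444
Numerator Σ(Δy_t−Δȳ)(Δy_{t+1}−Δȳ) = -87.7531
Denominator Σ(Δy_t−Δȳ)² = 346.2222
r_1(Δy) = -87.7531 / 346.2222 = -0.253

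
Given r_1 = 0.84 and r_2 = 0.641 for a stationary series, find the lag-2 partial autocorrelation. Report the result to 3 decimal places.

φ_{22} = (r_2 − r_1²) / (1 − r_1²)
r_1² = (0.84)² = 0.7056
Numerator = 0.641 − 0.7056 = -0.0646; denominator = 1 − 0.7056 = 0.2944
φ_{22} = -0.0646 / 0.2944 = -0.219

-0.219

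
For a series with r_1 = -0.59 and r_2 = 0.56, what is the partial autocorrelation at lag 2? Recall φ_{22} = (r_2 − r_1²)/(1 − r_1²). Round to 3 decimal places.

φ_{22} = (r_2 − r_1²) / (1 − r_1²)
r_1² = (-0.59)² = 0.3481
Numerator = 0.56 − 0.3481 = 0.2119; denominator = 1 − 0.3481 = 0.6519
φ_{22} = 0.2119 / 0.6519 = 0.325

0.325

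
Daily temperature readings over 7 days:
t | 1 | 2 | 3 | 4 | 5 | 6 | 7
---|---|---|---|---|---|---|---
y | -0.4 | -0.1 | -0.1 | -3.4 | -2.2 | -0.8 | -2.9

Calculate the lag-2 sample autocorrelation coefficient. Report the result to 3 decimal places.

Mean ȳ = (-0.4 − 0.1 − 0.1 − 3.4 − 2.2 − 0.8 − 2.9)/7 = -1.4143
Deviations from mean: 1.0143, 1.3143, 1.3143, -1.9857, -0.7857, 0.6143, -1.4857
Σ(y_t−ȳ)(y_{t+2}−ȳ) = (1.3331) + (-2.6098) + (-1.0327) + (-1.2198) + (1.1673) = -2.3618
Denominator Σ(y_t−ȳ)² = 11.6286
r_2 = -2.3618 / 11.6286 = -0.203

-0.203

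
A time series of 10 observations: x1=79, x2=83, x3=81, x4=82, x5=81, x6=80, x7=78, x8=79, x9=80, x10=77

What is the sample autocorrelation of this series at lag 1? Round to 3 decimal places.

Mean x̄ = (79 + 83 + 81 + 82 + 81 + 80 + 78 + 79 + 80 + 77)/10 = 80.0000
Numerator Σ_{t=1}^{9}(x_t−x̄)(x_{t+1}−x̄) = 6.0000
Denominator Σ(x_t−x̄)² = 30.0000
r_1 = 6.0000 / 30.0000 = 0.200

0.200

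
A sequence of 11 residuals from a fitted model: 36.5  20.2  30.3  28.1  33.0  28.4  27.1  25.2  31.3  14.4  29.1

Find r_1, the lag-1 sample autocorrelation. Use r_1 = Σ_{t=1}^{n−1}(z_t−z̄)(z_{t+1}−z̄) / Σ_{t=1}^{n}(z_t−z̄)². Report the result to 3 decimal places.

-0.420

Mean z̄ = (36.5 + 20.2 + 30.3 + 28.1 + 33.0 + 28.4 + 27.1 + 25.2 + 31.3 + 14.4 + 29.1)/11 = 27.6000
Numerator Σ_{t=1}^{10}(z_t−z̄)(z_{t+1}−z̄) = -154.1900
Denominator Σ(z_t−z̄)² = 367.5000
r_1 = -154.1900 / 367.5000 = -0.420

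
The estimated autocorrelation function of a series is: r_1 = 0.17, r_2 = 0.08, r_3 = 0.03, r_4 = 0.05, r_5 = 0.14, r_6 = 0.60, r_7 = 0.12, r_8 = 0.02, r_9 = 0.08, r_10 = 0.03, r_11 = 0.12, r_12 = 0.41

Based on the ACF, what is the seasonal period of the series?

The largest autocorrelation is r_6 = 0.60, with a weaker echo at lag 12 (0.41); the remaining lags stay at or below 0.17.
The dominant spike at lag 6 indicates a seasonal period of 6.

6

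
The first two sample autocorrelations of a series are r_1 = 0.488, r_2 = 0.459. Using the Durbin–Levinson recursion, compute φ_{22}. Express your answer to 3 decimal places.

0.290

φ_{22} = (r_2 − r_1²) / (1 − r_1²)
r_1² = (0.488)² = 0.238144
Numerator = 0.459 − 0.2381 = 0.2209; denominator = 1 − 0.2381 = 0.7619
φ_{22} = 0.2209 / 0.7619 = 0.290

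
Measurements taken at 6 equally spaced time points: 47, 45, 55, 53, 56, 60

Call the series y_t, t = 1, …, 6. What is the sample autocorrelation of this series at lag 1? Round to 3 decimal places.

Mean ȳ = (47 + 45 + 55 + 53 + 56 + 60)/6 = 52.6667
Deviations from mean: -5.6667, -7.6667, 2.3333, 0.3333, 3.3333, 7.3333
Σ(y_t−ȳ)(y_{t+1}−ȳ) = (43.4444) + (-17.8889) + (0.7778) + (1.1111) + (24.4444) = 51.8889
Denominator Σ(y_t−ȳ)² = 161.3333
r_1 = 51.8889 / 161.3333 = 0.322

0.322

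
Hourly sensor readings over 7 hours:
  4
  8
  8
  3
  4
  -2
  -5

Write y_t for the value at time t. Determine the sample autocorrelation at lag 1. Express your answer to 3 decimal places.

0.467

Mean ȳ = (4 + 8 + 8 + 3 + 4 − 2 − 5)/7 = 2.8571
Deviations from mean: 1.1429, 5.1429, 5.1429, 0.1429, 1.1429, -4.8571, -7.8571
Σ(y_t−ȳ)(y_{t+1}−ȳ) = (5.8776) + (26.4490) + (0.7347) + (0.1633) + (-5.5510) + (38.1633) = 65.8367
Denominator Σ(y_t−ȳ)² = 140.8571
r_1 = 65.8367 / 140.8571 = 0.467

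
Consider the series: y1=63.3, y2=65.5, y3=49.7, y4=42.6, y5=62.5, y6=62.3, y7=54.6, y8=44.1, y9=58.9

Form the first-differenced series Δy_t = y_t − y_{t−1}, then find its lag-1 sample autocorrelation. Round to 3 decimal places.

First differences Δy: 2.2, -15.8, -7.1, 19.9, -0.2, -7.7, -10.5, 14.8
Mean of differences = -0.5500
Numerator Σ(Δy_t−Δȳ)(Δy_{t+1}−Δȳ) = -152.9325
Denominator Σ(Δy_t−Δȳ)² = 1087.1000
r_1(Δy) = -152.9325 / 1087.1000 = -0.141

-0.141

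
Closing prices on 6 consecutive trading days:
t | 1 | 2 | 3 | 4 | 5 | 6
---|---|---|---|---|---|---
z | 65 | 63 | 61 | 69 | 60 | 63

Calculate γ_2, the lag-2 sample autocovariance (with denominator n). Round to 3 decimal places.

Mean z̄ = (65 + 63 + 61 + 69 + 60 + 63)/6 = 63.5000
Deviations: 1.5000, -0.5000, -2.5000, 5.5000, -3.5000, -0.5000
Σ_{t=1}^{4}(z_t−z̄)(z_{t+2}−z̄) = -0.5000
γ_2 = -0.5000 / 6 = -0.083

-0.083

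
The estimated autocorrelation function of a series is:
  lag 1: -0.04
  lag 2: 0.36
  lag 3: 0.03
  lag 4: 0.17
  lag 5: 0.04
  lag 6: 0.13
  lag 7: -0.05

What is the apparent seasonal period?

The largest autocorrelation is r_2 = 0.36, with a weaker echo at lag 4 (0.17); the remaining lags stay at or below 0.13.
The dominant spike at lag 2 indicates a seasonal period of 2.

2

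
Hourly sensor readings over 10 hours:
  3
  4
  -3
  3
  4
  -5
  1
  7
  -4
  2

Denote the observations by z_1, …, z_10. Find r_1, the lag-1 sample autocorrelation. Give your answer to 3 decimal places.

Mean z̄ = (3 + 4 − 3 + 3 + 4 − 5 + 1 + 7 − 4 + 2)/10 = 1.2000
Numerator Σ_{t=1}^{9}(z_t−z̄)(z_{t+1}−z̄) = -60.8400
Denominator Σ(z_t−z̄)² = 139.6000
r_1 = -60.8400 / 139.6000 = -0.436

-0.436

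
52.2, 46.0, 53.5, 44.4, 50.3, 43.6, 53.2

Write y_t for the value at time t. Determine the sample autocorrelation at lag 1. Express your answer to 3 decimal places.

-0.726

Mean ȳ = (52.2 + 46.0 + 53.5 + 44.4 + 50.3 + 43.6 + 53.2)/7 = 49.0286
Deviations from mean: 3.1714, -3.0286, 4.4714, -4.6286, 1.2714, -5.4286, 4.1714
Σ(y_t−ȳ)(y_{t+1}−ȳ) = (-9.6049) + (-13.5420) + (-20.6963) + (-5.8849) + (-6.9020) + (-22.6449) = -79.2751
Denominator Σ(y_t−ȳ)² = 109.1343
r_1 = -79.2751 / 109.1343 = -0.726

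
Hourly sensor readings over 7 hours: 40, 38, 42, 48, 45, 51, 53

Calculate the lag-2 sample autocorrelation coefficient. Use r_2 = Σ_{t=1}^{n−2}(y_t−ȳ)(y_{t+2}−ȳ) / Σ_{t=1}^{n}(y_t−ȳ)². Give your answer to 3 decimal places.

0.062

Mean ȳ = (40 + 38 + 42 + 48 + 45 + 51 + 53)/7 = 45.2857
Deviations from mean: -5.2857, -7.2857, -3.2857, 2.7143, -0.2857, 5.7143, 7.7143
Σ(y_t−ȳ)(y_{t+2}−ȳ) = (17.3673) + (-19.7755) + (0.9388) + (15.5102) + (-2.2041) = 11.8367
Denominator Σ(y_t−ȳ)² = 191.4286
r_2 = 11.8367 / 191.4286 = 0.062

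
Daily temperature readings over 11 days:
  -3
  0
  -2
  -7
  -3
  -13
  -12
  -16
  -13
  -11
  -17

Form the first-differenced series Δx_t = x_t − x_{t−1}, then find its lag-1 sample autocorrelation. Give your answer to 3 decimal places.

First differences Δx: 3, -2, -5, 4, -10, 1, -4, 3, 2, -6
Mean of differences = -1.4000
Numerator Σ(Δx_t−Δx̄)(Δx_{t+1}−Δx̄) = -105.3600
Denominator Σ(Δx_t−Δx̄)² = 200.4000
r_1(Δx) = -105.3600 / 200.4000 = -0.526

-0.526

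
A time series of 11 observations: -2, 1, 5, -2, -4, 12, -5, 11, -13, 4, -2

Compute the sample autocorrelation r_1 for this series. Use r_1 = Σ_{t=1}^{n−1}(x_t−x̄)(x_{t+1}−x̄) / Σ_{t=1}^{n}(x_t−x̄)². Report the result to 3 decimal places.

Mean x̄ = (-2 + 1 + 5 − 2 − 4 + 12 − 5 + 11 − 13 + 4 − 2)/11 = 0.4545
Numerator Σ_{t=1}^{10}(x_t−x̄)(x_{t+1}−x̄) = -369.2975
Denominator Σ(x_t−x̄)² = 526.7273
r_1 = -369.2975 / 526.7273 = -0.701

-0.701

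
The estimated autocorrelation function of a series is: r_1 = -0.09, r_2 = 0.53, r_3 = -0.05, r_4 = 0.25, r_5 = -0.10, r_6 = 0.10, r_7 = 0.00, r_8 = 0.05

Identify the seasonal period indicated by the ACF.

2

The largest autocorrelation is r_2 = 0.53, with a weaker echo at lag 4 (0.25); the remaining lags stay at or below 0.10.
The dominant spike at lag 2 indicates a seasonal period of 2.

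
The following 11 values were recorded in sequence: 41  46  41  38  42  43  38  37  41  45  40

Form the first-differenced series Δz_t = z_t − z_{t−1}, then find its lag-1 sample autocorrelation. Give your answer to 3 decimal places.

-0.164

First differences Δz: 5, -5, -3, 4, 1, -5, -1, 4, 4, -5
Mean of differences = -0.1000
Numerator Σ(Δz_t−Δz̄)(Δz_{t+1}−Δz̄) = -26.1100
Denominator Σ(Δz_t−Δz̄)² = 158.9000
r_1(Δz) = -26.1100 / 158.9000 = -0.164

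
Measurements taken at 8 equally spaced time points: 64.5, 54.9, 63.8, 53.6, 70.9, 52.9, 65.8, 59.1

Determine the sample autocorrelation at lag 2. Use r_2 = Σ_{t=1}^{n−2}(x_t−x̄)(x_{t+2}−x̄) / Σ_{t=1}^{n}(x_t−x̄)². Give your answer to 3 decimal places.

Mean x̄ = (64.5 + 54.9 + 63.8 + 53.6 + 70.9 + 52.9 + 65.8 + 59.1)/8 = 60.6875
Deviations from mean: 3.8125, -5.7875, 3.1125, -7.0875, 10.2125, -7.7875, 5.1125, -1.5875
Σ(x_t−x̄)(x_{t+2}−x̄) = (11.8664) + (41.0189) + (31.7864) + (55.1939) + (52.2114) + (12.3627) = 204.4397
Denominator Σ(x_t−x̄)² = 301.5488
r_2 = 204.4397 / 301.5488 = 0.678

0.678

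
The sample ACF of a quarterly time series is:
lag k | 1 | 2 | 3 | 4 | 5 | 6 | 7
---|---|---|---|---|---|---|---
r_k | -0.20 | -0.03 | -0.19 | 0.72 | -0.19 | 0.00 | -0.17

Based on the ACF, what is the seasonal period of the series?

The largest autocorrelation is r_4 = 0.72; the remaining lags stay at or below 0.00.
The dominant spike at lag 4 indicates a seasonal period of 4.

4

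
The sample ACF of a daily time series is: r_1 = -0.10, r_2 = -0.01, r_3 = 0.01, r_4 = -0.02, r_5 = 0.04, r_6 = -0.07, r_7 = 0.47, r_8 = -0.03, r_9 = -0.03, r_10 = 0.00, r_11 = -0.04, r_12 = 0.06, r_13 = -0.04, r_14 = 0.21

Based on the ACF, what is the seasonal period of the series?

7

The largest autocorrelation is r_7 = 0.47, with a weaker echo at lag 14 (0.21); the remaining lags stay at or below 0.06.
The dominant spike at lag 7 indicates a seasonal period of 7.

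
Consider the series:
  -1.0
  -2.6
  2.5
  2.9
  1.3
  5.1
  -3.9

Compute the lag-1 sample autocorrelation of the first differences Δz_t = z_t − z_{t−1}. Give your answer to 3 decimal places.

-0.348

First differences Δz: -1.6, 5.1, 0.4, -1.6, 3.8, -9.0
Mean of differences = -0.4833
Numerator Σ(Δz_t−Δz̄)(Δz_{t+1}−Δz̄) = -43.5519
Denominator Σ(Δz_t−Δz̄)² = 125.3283
r_1(Δz) = -43.5519 / 125.3283 = -0.348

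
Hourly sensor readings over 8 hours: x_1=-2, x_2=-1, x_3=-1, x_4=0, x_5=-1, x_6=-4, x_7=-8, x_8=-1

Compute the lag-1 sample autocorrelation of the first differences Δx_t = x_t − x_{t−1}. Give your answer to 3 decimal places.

-0.169

First differences Δx: 1, 0, 1, -1, -3, -4, 7
Mean of differences = 0.1429
Numerator Σ(Δx_t−Δx̄)(Δx_{t+1}−Δx̄) = -13.0204
Denominator Σ(Δx_t−Δx̄)² = 76.8571
r_1(Δx) = -13.0204 / 76.8571 = -0.169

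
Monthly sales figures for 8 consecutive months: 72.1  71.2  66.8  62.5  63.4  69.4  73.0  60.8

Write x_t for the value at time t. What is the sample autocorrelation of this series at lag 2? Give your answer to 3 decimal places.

Mean x̄ = (72.1 + 71.2 + 66.8 + 62.5 + 63.4 + 69.4 + 73.0 + 60.8)/8 = 67.4000
Deviations from mean: 4.7000, 3.8000, -0.6000, -4.9000, -4.0000, 2.0000, 5.6000, -6.6000
Numerator Σ_{t=1}^{6}(x_t−x̄)(x_{t+2}−x̄) = -64.4400
Denominator Σ(x_t−x̄)² = 155.8200
r_2 = -64.4400 / 155.8200 = -0.414

-0.414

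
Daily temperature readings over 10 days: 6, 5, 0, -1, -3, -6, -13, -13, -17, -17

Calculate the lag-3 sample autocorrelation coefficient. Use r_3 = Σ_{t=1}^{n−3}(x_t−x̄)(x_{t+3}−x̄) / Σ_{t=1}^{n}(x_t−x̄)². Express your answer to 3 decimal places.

Mean x̄ = (6 + 5 + 0 − 1 − 3 − 6 − 13 − 13 − 17 − 17)/10 = -5.9000
Numerator Σ_{t=1}^{7}(x_t−x̄)(x_{t+3}−x̄) = 113.8700
Denominator Σ(x_t−x̄)² = 674.9000
r_3 = 113.8700 / 674.9000 = 0.169

0.169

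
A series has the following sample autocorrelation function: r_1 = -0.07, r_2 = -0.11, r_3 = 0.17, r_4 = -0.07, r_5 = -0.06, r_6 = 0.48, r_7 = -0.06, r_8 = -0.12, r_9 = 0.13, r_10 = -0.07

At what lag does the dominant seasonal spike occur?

The largest autocorrelation is r_6 = 0.48; the remaining lags stay at or below 0.17.
The dominant spike at lag 6 indicates a seasonal period of 6.

6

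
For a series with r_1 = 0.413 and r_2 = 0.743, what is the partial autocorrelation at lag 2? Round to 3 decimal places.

φ_{22} = (r_2 − r_1²) / (1 − r_1²)
r_1² = (0.413)² = 0.170569
Numerator = 0.743 − 0.1706 = 0.5724; denominator = 1 − 0.1706 = 0.8294
φ_{22} = 0.5724 / 0.8294 = 0.690

0.690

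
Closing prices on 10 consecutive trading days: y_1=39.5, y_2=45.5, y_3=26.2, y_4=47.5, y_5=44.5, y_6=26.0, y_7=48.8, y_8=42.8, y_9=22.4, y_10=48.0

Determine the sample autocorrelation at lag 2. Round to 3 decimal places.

Mean ȳ = (39.5 + 45.5 + 26.2 + 47.5 + 44.5 + 26.0 + 48.8 + 42.8 + 22.4 + 48.0)/10 = 39.1200
Numerator Σ_{t=1}^{8}(y_t−ȳ)(y_{t+2}−ȳ) = -256.2748
Denominator Σ(y_t−ȳ)² = 944.7360
r_2 = -256.2748 / 944.7360 = -0.271

-0.271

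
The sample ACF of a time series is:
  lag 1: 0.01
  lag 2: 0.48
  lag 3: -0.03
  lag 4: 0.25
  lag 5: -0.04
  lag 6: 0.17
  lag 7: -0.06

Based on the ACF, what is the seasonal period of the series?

2

The largest autocorrelation is r_2 = 0.48, with weaker echoes at lags 4 (0.25) and 6 (0.17); the remaining lags stay at or below 0.01.
The dominant spike at lag 2 indicates a seasonal period of 2.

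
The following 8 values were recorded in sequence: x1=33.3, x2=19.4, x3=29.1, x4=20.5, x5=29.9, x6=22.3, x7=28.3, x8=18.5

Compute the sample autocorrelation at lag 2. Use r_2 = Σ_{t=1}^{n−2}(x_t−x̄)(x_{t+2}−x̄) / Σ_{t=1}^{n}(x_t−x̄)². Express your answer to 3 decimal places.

Mean x̄ = (33.3 + 19.4 + 29.1 + 20.5 + 29.9 + 22.3 + 28.3 + 18.5)/8 = 25.1625
Numerator Σ_{t=1}^{6}(x_t−x̄)(x_{t+2}−x̄) = 124.8447
Denominator Σ(x_t−x̄)² = 221.5388
r_2 = 124.8447 / 221.5388 = 0.564

0.564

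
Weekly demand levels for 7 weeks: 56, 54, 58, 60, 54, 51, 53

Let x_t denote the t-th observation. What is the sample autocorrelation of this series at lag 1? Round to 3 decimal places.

Mean x̄ = (56 + 54 + 58 + 60 + 54 + 51 + 53)/7 = 55.1429
Deviations from mean: 0.8571, -1.1429, 2.8571, 4.8571, -1.1429, -4.1429, -2.1429
Σ(x_t−x̄)(x_{t+1}−x̄) = (-0.9796) + (-3.2653) + (13.8776) + (-5.5510) + (4.7347) + (8.8776) = 17.6939
Denominator Σ(x_t−x̄)² = 56.8571
r_1 = 17.6939 / 56.8571 = 0.311

0.311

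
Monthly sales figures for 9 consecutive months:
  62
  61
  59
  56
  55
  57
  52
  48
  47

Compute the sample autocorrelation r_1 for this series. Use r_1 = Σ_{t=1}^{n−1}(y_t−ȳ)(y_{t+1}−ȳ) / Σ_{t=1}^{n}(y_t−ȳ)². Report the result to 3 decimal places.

Mean ȳ = (62 + 61 + 59 + 56 + 55 + 57 + 52 + 48 + 47)/9 = 55.2222
Numerator Σ_{t=1}^{8}(y_t−ȳ)(y_{t+1}−ȳ) = 140.2840
Denominator Σ(y_t−ȳ)² = 227.5556
r_1 = 140.2840 / 227.5556 = 0.616

0.616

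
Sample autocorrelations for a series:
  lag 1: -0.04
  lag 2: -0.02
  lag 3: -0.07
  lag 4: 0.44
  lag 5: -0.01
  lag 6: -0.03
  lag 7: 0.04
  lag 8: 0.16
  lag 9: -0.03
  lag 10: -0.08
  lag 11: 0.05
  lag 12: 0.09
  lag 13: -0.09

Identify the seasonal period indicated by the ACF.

The largest autocorrelation is r_4 = 0.44, with a weaker echo at lag 8 (0.16); the remaining lags stay at or below 0.09.
The dominant spike at lag 4 indicates a seasonal period of 4.

4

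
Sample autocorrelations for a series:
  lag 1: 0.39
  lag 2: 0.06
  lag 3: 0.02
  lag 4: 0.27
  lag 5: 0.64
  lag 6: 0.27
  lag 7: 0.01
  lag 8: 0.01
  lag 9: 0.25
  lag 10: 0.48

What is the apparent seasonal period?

The largest autocorrelation is r_5 = 0.64, with a weaker echo at lag 10 (0.48); the remaining lags stay at or below 0.39. The elevated value at lag 1 (0.39), dropping to 0.06 at lag 2, reflects decaying short-term dependence rather than seasonality.
The dominant spike at lag 5 indicates a seasonal period of 5.

5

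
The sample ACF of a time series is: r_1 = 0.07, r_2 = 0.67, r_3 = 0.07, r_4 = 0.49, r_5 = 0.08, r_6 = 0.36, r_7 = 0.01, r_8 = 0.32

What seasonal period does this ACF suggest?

The largest autocorrelation is r_2 = 0.67, with weaker echoes at lags 4 (0.49), 6 (0.36) and 8 (0.32); the remaining lags stay at or below 0.08.
The dominant spike at lag 2 indicates a seasonal period of 2.

2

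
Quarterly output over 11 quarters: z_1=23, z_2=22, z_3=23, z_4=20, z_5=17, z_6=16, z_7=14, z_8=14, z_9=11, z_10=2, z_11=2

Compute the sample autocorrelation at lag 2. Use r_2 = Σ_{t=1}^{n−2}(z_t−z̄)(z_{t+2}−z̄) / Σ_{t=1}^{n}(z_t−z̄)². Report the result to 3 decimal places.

Mean z̄ = (23 + 22 + 23 + 20 + 17 + 16 + 14 + 14 + 11 + 2 + 2)/11 = 14.9091
Numerator Σ_{t=1}^{9}(z_t−z̄)(z_{t+2}−z̄) = 186.8926
Denominator Σ(z_t−z̄)² = 562.9091
r_2 = 186.8926 / 562.9091 = 0.332

0.332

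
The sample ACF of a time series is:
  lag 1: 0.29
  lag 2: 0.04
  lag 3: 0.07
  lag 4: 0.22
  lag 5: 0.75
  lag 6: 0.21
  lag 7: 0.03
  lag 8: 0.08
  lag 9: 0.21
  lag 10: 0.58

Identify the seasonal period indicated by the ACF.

5

The largest autocorrelation is r_5 = 0.75, with a weaker echo at lag 10 (0.58); the remaining lags stay at or below 0.29. The elevated value at lag 1 (0.29), dropping to 0.04 at lag 2, reflects decaying short-term dependence rather than seasonality.
The dominant spike at lag 5 indicates a seasonal period of 5.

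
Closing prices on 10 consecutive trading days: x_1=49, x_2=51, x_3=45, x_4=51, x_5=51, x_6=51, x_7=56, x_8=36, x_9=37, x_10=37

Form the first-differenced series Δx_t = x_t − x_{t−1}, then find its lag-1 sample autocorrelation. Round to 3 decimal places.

-0.388

First differences Δx: 2, -6, 6, 0, 0, 5, -20, 1, 0
Mean of differences = -1.3333
Numerator Σ(Δx_t−Δx̄)(Δx_{t+1}−Δx̄) = -188.4444
Denominator Σ(Δx_t−Δx̄)² = 486.0000
r_1(Δx) = -188.4444 / 486.0000 = -0.388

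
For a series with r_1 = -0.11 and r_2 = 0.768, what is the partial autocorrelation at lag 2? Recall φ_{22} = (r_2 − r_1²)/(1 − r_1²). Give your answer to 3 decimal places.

0.765

φ_{22} = (r_2 − r_1²) / (1 − r_1²)
r_1² = (-0.11)² = 0.0121
Numerator = 0.768 − 0.0121 = 0.7559; denominator = 1 − 0.0121 = 0.9879
φ_{22} = 0.7559 / 0.9879 = 0.765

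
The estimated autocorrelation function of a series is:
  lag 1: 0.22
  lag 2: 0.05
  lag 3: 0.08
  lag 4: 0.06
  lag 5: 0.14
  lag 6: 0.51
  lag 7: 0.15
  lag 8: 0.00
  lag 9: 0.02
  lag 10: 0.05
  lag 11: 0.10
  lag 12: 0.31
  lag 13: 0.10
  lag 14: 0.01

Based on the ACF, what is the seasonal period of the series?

6

The largest autocorrelation is r_6 = 0.51, with a weaker echo at lag 12 (0.31); the remaining lags stay at or below 0.22. The elevated value at lag 1 (0.22), dropping to 0.05 at lag 2, reflects decaying short-term dependence rather than seasonality.
The dominant spike at lag 6 indicates a seasonal period of 6.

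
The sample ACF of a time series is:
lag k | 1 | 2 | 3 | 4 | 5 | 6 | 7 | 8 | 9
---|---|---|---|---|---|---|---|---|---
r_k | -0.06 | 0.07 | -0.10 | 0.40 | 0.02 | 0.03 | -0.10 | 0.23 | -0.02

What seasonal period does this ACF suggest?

The largest autocorrelation is r_4 = 0.40, with a weaker echo at lag 8 (0.23); the remaining lags stay at or below 0.07.
The dominant spike at lag 4 indicates a seasonal period of 4.

4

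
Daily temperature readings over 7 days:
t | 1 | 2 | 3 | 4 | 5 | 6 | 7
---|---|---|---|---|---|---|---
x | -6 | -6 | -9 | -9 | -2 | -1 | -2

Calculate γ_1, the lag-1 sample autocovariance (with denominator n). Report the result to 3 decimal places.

Mean x̄ = (-6 − 6 − 9 − 9 − 2 − 1 − 2)/7 = -5.0000
Σ_{t=1}^{6}(x_t−x̄)(x_{t+1}−x̄) = 33.0000
γ_1 = 33.0000 / 7 = 4.714

4.714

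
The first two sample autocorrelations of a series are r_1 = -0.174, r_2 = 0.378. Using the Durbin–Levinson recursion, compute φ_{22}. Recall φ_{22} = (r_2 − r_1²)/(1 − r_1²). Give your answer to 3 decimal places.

0.359

φ_{22} = (r_2 − r_1²) / (1 − r_1²)
r_1² = (-0.174)² = 0.030276
Numerator = 0.378 − 0.0303 = 0.3477; denominator = 1 − 0.0303 = 0.9697
φ_{22} = 0.3477 / 0.9697 = 0.359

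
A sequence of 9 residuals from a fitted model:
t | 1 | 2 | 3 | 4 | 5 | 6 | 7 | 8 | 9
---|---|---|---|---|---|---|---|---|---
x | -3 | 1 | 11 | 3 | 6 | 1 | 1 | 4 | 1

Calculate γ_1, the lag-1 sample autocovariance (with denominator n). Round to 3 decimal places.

-0.968

Mean x̄ = (-3 + 1 + 11 + 3 + 6 + 1 + 1 + 4 + 1)/9 = 2.7778
Σ_{t=1}^{8}(x_t−x̄)(x_{t+1}−x̄) = -8.7160
γ_1 = -8.7160 / 9 = -0.968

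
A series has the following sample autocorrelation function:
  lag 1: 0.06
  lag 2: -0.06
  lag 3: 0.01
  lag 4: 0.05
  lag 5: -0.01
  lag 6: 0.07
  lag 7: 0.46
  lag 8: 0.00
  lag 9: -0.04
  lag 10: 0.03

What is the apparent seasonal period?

The largest autocorrelation is r_7 = 0.46; the remaining lags stay at or below 0.07.
The dominant spike at lag 7 indicates a seasonal period of 7.

7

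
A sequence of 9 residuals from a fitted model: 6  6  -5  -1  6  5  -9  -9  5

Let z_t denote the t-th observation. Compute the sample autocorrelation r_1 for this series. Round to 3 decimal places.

Mean z̄ = (6 + 6 − 5 − 1 + 6 + 5 − 9 − 9 + 5)/9 = 0.4444
Numerator Σ_{t=1}^{8}(z_t−z̄)(z_{t+1}−z̄) = 28.9136
Denominator Σ(z_t−z̄)² = 344.2222
r_1 = 28.9136 / 344.2222 = 0.084

0.084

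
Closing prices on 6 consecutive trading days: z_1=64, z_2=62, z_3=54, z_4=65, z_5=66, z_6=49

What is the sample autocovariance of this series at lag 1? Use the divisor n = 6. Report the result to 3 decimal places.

Mean z̄ = (64 + 62 + 54 + 65 + 66 + 49)/6 = 60.0000
Σ_{t=1}^{5}(z_t−z̄)(z_{t+1}−z̄) = -70.0000
γ_1 = -70.0000 / 6 = -11.667

-11.667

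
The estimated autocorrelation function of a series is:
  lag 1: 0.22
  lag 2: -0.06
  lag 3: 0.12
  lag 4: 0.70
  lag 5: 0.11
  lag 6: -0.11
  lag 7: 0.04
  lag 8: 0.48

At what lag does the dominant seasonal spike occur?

4

The largest autocorrelation is r_4 = 0.70, with a weaker echo at lag 8 (0.48); the remaining lags stay at or below 0.22.
The dominant spike at lag 4 indicates a seasonal period of 4.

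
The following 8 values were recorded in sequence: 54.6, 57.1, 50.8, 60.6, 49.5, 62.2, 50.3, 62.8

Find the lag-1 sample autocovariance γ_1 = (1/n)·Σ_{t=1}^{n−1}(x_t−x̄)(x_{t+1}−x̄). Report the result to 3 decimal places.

-21.944

Mean x̄ = (54.6 + 57.1 + 50.8 + 60.6 + 49.5 + 62.2 + 50.3 + 62.8)/8 = 55.9875
Deviations: -1.3875, 1.1125, -5.1875, 4.6125, -6.4875, 6.2125, -5.6875, 6.8125
Σ_{t=1}^{7}(x_t−x̄)(x_{t+1}−x̄) = -175.5489
γ_1 = -175.5489 / 8 = -21.944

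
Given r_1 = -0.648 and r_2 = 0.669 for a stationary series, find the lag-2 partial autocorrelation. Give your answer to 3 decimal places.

φ_{22} = (r_2 − r_1²) / (1 − r_1²)
r_1² = (-0.648)² = 0.419904
Numerator = 0.669 − 0.4199 = 0.2491; denominator = 1 − 0.4199 = 0.5801
φ_{22} = 0.2491 / 0.5801 = 0.429

0.429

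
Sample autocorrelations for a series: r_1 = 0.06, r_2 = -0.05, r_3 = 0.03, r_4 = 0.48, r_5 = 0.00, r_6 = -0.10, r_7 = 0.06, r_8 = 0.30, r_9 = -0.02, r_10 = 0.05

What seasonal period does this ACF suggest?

4

The largest autocorrelation is r_4 = 0.48, with a weaker echo at lag 8 (0.30); the remaining lags stay at or below 0.06.
The dominant spike at lag 4 indicates a seasonal period of 4.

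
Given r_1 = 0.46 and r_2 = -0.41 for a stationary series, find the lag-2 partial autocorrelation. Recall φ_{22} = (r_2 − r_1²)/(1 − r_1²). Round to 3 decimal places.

-0.788

φ_{22} = (r_2 − r_1²) / (1 − r_1²)
r_1² = (0.46)² = 0.2116
Numerator = -0.41 − 0.2116 = -0.6216; denominator = 1 − 0.2116 = 0.7884
φ_{22} = -0.6216 / 0.7884 = -0.788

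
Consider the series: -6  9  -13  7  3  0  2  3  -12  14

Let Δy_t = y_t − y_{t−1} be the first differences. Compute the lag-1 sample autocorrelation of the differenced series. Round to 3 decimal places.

-0.604

First differences Δy: 15, -22, 20, -4, -3, 2, 1, -15, 26
Mean of differences = 2.2222
Numerator Σ(Δy_t−Δȳ)(Δy_{t+1}−Δȳ) = -1205.2716
Denominator Σ(Δy_t−Δȳ)² = 1995.5556
r_1(Δy) = -1205.2716 / 1995.5556 = -0.604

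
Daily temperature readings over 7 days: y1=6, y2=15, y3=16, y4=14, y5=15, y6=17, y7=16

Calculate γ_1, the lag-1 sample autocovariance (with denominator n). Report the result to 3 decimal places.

0.283

Mean ȳ = (6 + 15 + 16 + 14 + 15 + 17 + 16)/7 = 14.1429
Σ_{t=1}^{6}(y_t−ȳ)(y_{t+1}−ȳ) = 1.9796
γ_1 = 1.9796 / 7 = 0.283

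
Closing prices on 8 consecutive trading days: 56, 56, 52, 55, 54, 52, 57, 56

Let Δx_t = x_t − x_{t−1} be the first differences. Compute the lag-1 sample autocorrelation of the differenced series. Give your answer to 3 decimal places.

-0.500

First differences Δx: 0, -4, 3, -1, -2, 5, -1
Mean of differences = 0.0000
Numerator Σ(Δx_t−Δx̄)(Δx_{t+1}−Δx̄) = -28.0000
Denominator Σ(Δx_t−Δx̄)² = 56.0000
r_1(Δx) = -28.0000 / 56.0000 = -0.500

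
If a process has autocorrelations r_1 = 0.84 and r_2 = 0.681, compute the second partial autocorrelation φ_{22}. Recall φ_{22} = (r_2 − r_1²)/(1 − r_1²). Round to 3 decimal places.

-0.084

φ_{22} = (r_2 − r_1²) / (1 − r_1²)
r_1² = (0.84)² = 0.7056
Numerator = 0.681 − 0.7056 = -0.0246; denominator = 1 − 0.7056 = 0.2944
φ_{22} = -0.0246 / 0.2944 = -0.084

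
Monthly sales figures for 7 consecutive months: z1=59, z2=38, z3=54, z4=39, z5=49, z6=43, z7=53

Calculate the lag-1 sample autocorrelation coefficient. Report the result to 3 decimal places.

-0.683

Mean z̄ = (59 + 38 + 54 + 39 + 49 + 43 + 53)/7 = 47.8571
Deviations from mean: 11.1429, -9.8571, 6.1429, -8.8571, 1.1429, -4.8571, 5.1429
Σ(z_t−z̄)(z_{t+1}−z̄) = (-109.8367) + (-60.5510) + (-54.4082) + (-10.1224) + (-5.5510) + (-24.9796) = -265.4490
Denominator Σ(z_t−z̄)² = 388.8571
r_1 = -265.4490 / 388.8571 = -0.683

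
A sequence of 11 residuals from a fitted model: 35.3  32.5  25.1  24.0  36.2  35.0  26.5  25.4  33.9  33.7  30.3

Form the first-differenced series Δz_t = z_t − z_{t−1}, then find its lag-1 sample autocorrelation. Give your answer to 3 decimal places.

0.028

First differences Δz: -2.8, -7.4, -1.1, 12.2, -1.2, -8.5, -1.1, 8.5, -0.2, -3.4
Mean of differences = -0.5000
Numerator Σ(Δz_t−Δz̄)(Δz_{t+1}−Δz̄) = 10.3300
Denominator Σ(Δz_t−Δz̄)² = 368.9000
r_1(Δz) = 10.3300 / 368.9000 = 0.028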